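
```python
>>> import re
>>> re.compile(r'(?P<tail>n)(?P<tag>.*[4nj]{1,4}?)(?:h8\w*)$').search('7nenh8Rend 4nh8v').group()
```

'nenh8Rend 4nh8v'

The match spans [1:16] → 'nenh8Rend 4nh8v'.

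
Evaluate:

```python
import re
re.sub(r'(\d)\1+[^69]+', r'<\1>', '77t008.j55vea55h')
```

'<7>'

After group 1 captures some text, `\1` only succeeds where that same text appears again.
Matches: at [0:16] → '77t008.j55vea55h'.
Each match is replaced using the text its own group 1 captured.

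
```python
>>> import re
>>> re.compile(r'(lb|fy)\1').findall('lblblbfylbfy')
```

The backreference `\1` re-matches whatever the first group consumed, character for character.
`findall` collects group 1 from the one match (1 total).

['lb']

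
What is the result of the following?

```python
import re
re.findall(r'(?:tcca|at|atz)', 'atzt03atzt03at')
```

['at', 'at', 'at']

`|` is ordered: at each position the engine commits to the first alternative that works.
`findall` yields the raw match text (3 of them) because the pattern has no groups.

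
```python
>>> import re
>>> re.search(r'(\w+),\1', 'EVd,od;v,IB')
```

None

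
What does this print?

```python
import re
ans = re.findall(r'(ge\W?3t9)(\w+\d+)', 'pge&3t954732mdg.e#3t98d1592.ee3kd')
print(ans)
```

This matches the literal 'ge', then optionally a non-word character, then the literal '3t9' (captured); then one or more of a word character, then one or more of a digit (captured).
Walking the string: at [1:12] match 'ge&3t954732', groups = ('ge&3t9', '54732').
`findall` packs the 2 group values into a tuple for every match.

[('ge&3t9', '54732')]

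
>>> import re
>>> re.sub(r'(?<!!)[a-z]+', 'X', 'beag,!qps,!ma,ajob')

'X,!qX,!mX,X'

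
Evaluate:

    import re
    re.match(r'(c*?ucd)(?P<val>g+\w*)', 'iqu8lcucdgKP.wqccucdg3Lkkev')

None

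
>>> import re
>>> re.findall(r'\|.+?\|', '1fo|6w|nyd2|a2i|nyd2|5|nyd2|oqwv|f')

['|6w|', '|a2i|', '|5|', '|oqwv|']

Walking the string: at [3:7] → '|6w|'; at [11:16] → '|a2i|'; at [20:23] → '|5|'; at [27:33] → '|oqwv|'.
With no groups in the pattern, `findall` gives back each whole match — 4 here.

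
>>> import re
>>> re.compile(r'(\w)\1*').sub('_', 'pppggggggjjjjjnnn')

`\1` is not a pattern — it's the concrete string captured by group 1, re-applied verbatim.
Matches: at [0:3] → 'ppp'; at [3:9] → 'gggggg'; at [9:14] → 'jjjjj'; at [14:17] → 'nnn'.
`sub` substitutes '_' at each match site.

'____'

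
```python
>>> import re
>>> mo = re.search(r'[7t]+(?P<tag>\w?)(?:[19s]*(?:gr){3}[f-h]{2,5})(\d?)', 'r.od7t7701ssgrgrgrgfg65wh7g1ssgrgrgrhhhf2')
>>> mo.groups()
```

('0', '6')

The pattern matches one or more of one of [7t]; then optionally a word character (captured as 'tag'); then zero or more of one of [19s], then the literal 'gr' repeated 3 times, then 2 to 5 of a character in [f-h] (non-capturing group); then optionally a digit (captured).
Unlike `match`, `search` isn't anchored — it looks for the pattern anywhere in the string.
The match spans [4:22] → '7t7701ssgrgrgrgfg6'.
Captured: group 1 = '0', group 2 = '6'.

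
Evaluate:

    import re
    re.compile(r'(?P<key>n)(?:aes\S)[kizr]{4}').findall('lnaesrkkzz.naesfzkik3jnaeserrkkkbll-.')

Because there's exactly one group, `findall` drops the full match and keeps group 1 from each hit.

['n', 'n', 'n']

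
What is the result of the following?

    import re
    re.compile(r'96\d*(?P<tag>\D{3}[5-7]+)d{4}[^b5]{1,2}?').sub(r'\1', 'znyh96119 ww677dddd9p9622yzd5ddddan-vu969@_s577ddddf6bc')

`\1` in the replacement pulls in group 1's text for each match.

'znyh ww677pyzd5n-vu@_s5776bc'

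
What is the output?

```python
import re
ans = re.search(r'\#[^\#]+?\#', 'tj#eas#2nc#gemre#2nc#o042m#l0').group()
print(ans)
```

Unlike `match`, `search` isn't anchored — it looks for the pattern anywhere in the string.
The match spans [2:7] → '#eas#'.

#eas#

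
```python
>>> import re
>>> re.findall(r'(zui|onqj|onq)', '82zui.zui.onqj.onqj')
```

The regex engine tests alternatives in the order written; an earlier branch that matches wins even if a later one would match more.
Because there's exactly one group, `findall` drops the full match and keeps group 1 from each hit.

['zui', 'zui', 'onqj', 'onqj']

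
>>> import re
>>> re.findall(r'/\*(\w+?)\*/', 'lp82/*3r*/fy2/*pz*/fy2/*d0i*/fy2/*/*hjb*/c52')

Matches: at [4:10] match '/*3r*/', group 1 = '3r'; at [13:19] match '/*pz*/', group 1 = 'pz'; at [22:29] match '/*d0i*/', group 1 = 'd0i'; at [34:41] match '/*hjb*/', group 1 = 'hjb'.
`findall` collects group 1 from each match (4 total).

['3r', 'pz', 'd0i', 'hjb']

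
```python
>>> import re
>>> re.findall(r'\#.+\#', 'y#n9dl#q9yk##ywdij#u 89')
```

With no groups in the pattern, `findall` gives back each whole match — 1 here.

['#n9dl#q9yk##ywdij#']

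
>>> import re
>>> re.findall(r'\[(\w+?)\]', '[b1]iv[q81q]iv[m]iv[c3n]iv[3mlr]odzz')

Because there's exactly one group, `findall` drops the full match and keeps group 1 from each hit.

['b1', 'q81q', 'm', 'c3n', '3mlr']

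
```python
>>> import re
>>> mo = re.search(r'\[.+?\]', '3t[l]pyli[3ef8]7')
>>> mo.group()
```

The `?` after the quantifier makes it lazy — it takes as little as possible before letting the rest of the pattern try.
Unlike `match`, `search` isn't anchored — it looks for the pattern anywhere in the string.
The match spans [2:5] → '[l]'.

'[l]'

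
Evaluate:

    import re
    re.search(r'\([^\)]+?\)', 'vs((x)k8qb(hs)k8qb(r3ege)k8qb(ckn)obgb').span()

(2, 6)

`search` walks the string left to right and returns the first match it finds.
The match spans [2:6] → '((x)'.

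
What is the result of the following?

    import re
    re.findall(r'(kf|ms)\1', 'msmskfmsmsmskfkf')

['ms', 'ms', 'kf']

`\1` has to match the exact text group 1 already captured.
Matches: at [0:4] match 'msms', group 1 = 'ms'; at [6:10] match 'msms', group 1 = 'ms'; at [12:16] match 'kfkf', group 1 = 'kf'.
`findall` collects group 1 from each match (3 total).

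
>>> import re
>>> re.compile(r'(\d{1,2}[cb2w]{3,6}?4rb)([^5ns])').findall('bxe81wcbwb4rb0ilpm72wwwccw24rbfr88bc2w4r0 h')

[('81wcbwb4rb', '0')]

Pattern: 1 to 2 of a digit, then 3 to 6 of one of [cb2w] (lazy), then the literal '4rb' (captured); then any character except [5ns] (captured).
`findall` packs the 2 group values into a tuple for every match.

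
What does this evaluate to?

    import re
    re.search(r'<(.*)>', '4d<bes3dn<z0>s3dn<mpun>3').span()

The match spans [2:23] → '<bes3dn<z0>s3dn<mpun>'.

(2, 23)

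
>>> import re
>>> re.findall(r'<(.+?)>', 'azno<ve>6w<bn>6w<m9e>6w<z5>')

['ve', 'bn', 'm9e', 'z5']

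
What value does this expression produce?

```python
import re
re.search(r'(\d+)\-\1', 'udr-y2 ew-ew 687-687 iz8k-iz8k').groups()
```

After group 1 captures some text, `\1` only succeeds where that same text appears again.
`re.search` scans for the first position where the pattern succeeds.
The match spans [13:20] → '687-687'.
Captured: group 1 = '687'.

('687',)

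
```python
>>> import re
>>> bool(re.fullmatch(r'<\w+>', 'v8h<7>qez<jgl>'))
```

False

`re.fullmatch` is like wrapping the pattern in `^…$` (in single-line mode).
Here there's no way to consume every character, so the call returns None, and `bool(None)` is False.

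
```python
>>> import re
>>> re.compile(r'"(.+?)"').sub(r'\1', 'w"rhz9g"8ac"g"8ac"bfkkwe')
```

'wrhz9g8acg8ac"bfkkwe'

`\1` in the replacement pulls in group 1's text for each match.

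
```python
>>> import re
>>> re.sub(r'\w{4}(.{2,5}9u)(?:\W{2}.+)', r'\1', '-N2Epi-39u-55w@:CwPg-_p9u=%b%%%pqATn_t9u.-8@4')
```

'-N2Epi-39u-55w@:-_p9u'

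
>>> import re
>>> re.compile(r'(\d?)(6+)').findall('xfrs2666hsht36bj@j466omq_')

[('2', '666'), ('3', '6'), ('4', '66')]

Pattern: optionally a digit (captured); then one or more of a literal '6' (captured).
Multiple groups make `findall` return tuples — one 2-tuple for each match.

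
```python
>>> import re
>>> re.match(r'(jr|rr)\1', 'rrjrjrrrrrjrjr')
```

None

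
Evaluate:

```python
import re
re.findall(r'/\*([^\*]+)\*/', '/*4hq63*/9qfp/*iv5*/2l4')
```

['4hq63', 'iv5']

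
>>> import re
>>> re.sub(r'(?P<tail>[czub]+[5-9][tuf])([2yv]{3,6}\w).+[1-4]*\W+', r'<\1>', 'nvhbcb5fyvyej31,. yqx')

'nvh<bcb5f>yqx'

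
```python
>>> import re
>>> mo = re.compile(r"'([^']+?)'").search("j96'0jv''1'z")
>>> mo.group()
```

"'0jv'"

Unlike `match`, `search` isn't anchored — it looks for the pattern anywhere in the string.
The match spans [3:8] → "'0jv'".
Captured: group 1 = '0jv'.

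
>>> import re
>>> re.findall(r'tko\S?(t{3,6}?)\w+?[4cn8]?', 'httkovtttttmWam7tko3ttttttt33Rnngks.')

The pattern matches the literal 'tko', then optionally a non-whitespace character; then 3 to 6 of a literal 't' (lazy) (captured); then one or more of a word character (lazy), then optionally one of [4cn8].
Scanning left to right: at [2:10] match 'tkovtttt', group 1 = 'ttt'; at [16:24] match 'tko3tttt', group 1 = 'ttt'.
Because there's exactly one group, `findall` drops the full match and keeps group 1 from each hit.

['ttt', 'ttt']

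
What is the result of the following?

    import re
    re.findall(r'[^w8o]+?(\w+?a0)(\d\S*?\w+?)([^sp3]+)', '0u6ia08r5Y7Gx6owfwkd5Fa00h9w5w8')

[('u6ia0', '8r', '5Y7Gx6owfwkd5Fa00h9w5w8')]

The pattern matches one or more of any character except [w8o] (lazy); then one or more of a word character (lazy), then the literal 'a0' (captured); then a digit, then zero or more of a non-whitespace character (lazy), then one or more of a word character (lazy) (captured); then one or more of any character except [sp3] (captured).
Lazy quantifiers expand one character at a time until the remainder of the pattern can match.
Scanning left to right: at [0:31] match '0u6ia08r5Y7Gx6owfwkd5Fa00h9w5w8', groups = ('u6ia0', '8r', '5Y7Gx6owfwkd5Fa00h9w5w8').
`findall` packs the 3 group values into a tuple for every match.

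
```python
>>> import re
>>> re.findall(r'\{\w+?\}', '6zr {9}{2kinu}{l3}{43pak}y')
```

['{9}', '{2kinu}', '{l3}', '{43pak}']

With no groups in the pattern, `findall` gives back each whole match — 4 here.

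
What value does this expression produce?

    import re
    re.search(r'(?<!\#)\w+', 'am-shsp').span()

(0, 2)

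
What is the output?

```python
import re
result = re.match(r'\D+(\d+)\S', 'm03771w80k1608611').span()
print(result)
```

(0, 7)

`match` is anchored at position 0; if the pattern doesn't fit there, it returns None.
The match spans [0:7] → 'm03771w'.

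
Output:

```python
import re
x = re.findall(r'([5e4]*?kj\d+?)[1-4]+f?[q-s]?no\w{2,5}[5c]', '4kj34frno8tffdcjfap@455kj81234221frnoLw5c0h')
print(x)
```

['4kj3', '455kj8']

The pattern matches zero or more of one of [5e4] (lazy), then the literal 'kj', then one or more of a digit (lazy) (captured); then one or more of a character in [1-4], then optionally the literal 'f', then optionally a character in [q-s]; then the literal 'no', then 2 to 5 of a word character, then one of [5c].
A `+?`/`*?`/`{m,n}?` starts at its minimum and grows only as far as needed for what follows to match.
Matches: at [0:15] match '4kj34frno8tffdc', group 1 = '4kj3'; at [20:41] match '455kj81234221frnoLw5c', group 1 = '455kj8'.
One capturing group, so `findall` returns just the captured substring from each match — 2 in all.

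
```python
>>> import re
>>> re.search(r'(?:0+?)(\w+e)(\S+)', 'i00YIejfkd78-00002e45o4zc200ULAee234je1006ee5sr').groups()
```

The match spans [1:47] → '00YIejfkd78-00002e45o4zc200ULAee234je1006ee5sr'.
Captured: group 1 = '0YIe', group 2 = 'jfkd78-00002e45o4zc200ULAee234je1006ee5sr'.

('0YIe', 'jfkd78-00002e45o4zc200ULAee234je1006ee5sr')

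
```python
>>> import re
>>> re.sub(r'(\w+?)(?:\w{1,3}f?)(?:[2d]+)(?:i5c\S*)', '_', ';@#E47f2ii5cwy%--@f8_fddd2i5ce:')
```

';@#E47f2ii5cwy%--@_'

Pattern: one or more of a word character (lazy) (captured); then 1 to 3 of a word character, then optionally a literal 'f' (non-capturing group); then one or more of one of [2d] (non-capturing group); then the literal 'i5c', then zero or more of a non-whitespace character (non-capturing group).
Every occurrence is swapped for '_'.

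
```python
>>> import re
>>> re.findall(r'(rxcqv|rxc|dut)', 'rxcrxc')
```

['rxc', 'rxc']

`findall` collects group 1 from each match (2 total).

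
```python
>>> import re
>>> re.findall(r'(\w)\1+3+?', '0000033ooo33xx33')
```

['0', 'o', 'x']

A backreference is literal: `\1` must see the identical characters the first group matched.
`findall` collects group 1 from each match (3 total).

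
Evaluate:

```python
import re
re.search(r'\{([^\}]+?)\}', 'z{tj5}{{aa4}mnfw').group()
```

'{tj5}'

The match spans [1:6] → '{tj5}'.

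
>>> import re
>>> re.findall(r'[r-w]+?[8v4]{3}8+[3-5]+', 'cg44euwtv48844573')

['uwtv488445']

This matches one or more of a character in [r-w] (lazy), then exactly 3 of one of [8v4]; then one or more of the literal '8', then one or more of a character in [3-5].
Scanning left to right: at [5:15] → 'uwtv488445'.
With no groups in the pattern, `findall` gives back each whole match — 1 here.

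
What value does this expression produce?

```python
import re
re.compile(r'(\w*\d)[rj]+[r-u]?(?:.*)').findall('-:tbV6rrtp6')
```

The pattern matches zero or more of a word character, then a digit (captured); then one or more of one of [rj], then optionally a character in [r-u]; then zero or more of any character (non-capturing group).
Scanning left to right: at [2:11] match 'tbV6rrtp6', group 1 = 'tbV6'.
Because there's exactly one group, `findall` drops the full match and keeps group 1 from the one hit.

['tbV6']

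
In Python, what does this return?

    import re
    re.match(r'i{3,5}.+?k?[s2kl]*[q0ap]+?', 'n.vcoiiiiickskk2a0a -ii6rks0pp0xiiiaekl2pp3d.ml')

With `match`, the pattern is implicitly anchored at the beginning.
Here the string doesn't start with a match, so the call returns None.

None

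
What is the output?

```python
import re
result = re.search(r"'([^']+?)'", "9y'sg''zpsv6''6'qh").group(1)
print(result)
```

`search` walks the string left to right and returns the first match it finds.
The match spans [2:6] → "'sg'".
Captured: group 1 = 'sg'.

sg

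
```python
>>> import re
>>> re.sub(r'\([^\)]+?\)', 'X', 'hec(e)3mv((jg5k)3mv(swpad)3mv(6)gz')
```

'hecX3mvX3mvX3mvXgz'

Each match is replaced by 'X'.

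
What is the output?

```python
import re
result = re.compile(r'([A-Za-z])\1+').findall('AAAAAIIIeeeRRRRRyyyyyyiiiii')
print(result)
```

`\1` has to match the exact text group 1 already captured.
`findall` collects group 1 from each match (6 total).

['A', 'I', 'e', 'R', 'y', 'i']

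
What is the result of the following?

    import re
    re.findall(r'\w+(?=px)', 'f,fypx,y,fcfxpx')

['fy', 'fcfx']

The positive lookaround only admits positions where the adjacent text matches; those characters stay outside the span.
Walking the string: at [2:4] → 'fy'; at [9:13] → 'fcfx'.
Since nothing is captured, `findall` lists the 2 matched substrings directly.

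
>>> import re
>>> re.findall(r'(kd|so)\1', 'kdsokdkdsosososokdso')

The backreference `\1` re-matches whatever the first group consumed, character for character.
One capturing group, so `findall` returns just the captured substring from each match — 3 in all.

['kd', 'so', 'so']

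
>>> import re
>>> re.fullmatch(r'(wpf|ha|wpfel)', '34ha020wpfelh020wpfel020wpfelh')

None

`fullmatch` succeeds only if the pattern covers the string from start to end.
Here the pattern can't cover the whole string, so the call returns None.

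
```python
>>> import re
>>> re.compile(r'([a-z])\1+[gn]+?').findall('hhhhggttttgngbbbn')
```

After group 1 captures some text, `\1` only succeeds where that same text appears again.
Scanning left to right: at [0:5] match 'hhhhg', group 1 = 'h'; at [6:11] match 'ttttg', group 1 = 't'; at [13:17] match 'bbbn', group 1 = 'b'.
`findall` collects group 1 from each match (3 total).

['h', 't', 'b']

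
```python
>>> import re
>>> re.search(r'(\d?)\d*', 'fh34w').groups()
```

('',)

The pattern matches optionally a digit (captured); then zero or more of a digit.
`search` walks the string left to right and returns the first match it finds.
The match spans [0:0] → ''.
Captured: group 1 = ''.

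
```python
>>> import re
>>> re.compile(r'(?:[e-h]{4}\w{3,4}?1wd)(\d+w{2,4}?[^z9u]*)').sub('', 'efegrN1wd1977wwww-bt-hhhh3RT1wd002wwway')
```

'efegrN1wd1977wwww-bt-'

This matches exactly 4 of a character in [e-h], then 3 to 4 of a word character (lazy), then the literal '1wd' (non-capturing group); then one or more of a digit, then 2 to 4 of the literal 'w' (lazy), then zero or more of any character except [z9u] (captured).
Each match is replaced by ''.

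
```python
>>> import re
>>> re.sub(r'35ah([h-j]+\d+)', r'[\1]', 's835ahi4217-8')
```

The pattern matches the literal '35', then the literal 'ah'; then one or more of a character in [h-j], then one or more of a digit (captured).
Matches: at [2:11] → '35ahi4217'.
Each match is replaced using the text its own group 1 captured.

's8[i4217]-8'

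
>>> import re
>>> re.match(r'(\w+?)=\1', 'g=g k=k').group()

`match` is anchored at position 0; if the pattern doesn't fit there, it returns None.
The match spans [0:3] → 'g=g'.

'g=g'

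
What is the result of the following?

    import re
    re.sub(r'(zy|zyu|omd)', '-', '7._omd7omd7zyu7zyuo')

The regex engine tests alternatives in the order written; an earlier branch that matches wins even if a later one would match more.
Matches: at [3:6] → 'omd'; at [7:10] → 'omd'; at [11:13] → 'zy'; at [15:17] → 'zy'.
Every occurrence is swapped for '-'.

'7._-7-7-u7-uo'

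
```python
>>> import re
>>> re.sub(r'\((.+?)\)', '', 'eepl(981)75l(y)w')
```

'eepl75lw'

A non-greedy quantifier consumes as few characters as it can — just enough that the remainder of the pattern still matches from where it stops; whatever follows it matches normally.
Matches: at [4:9] → '(981)'; at [12:15] → '(y)'.
Each match is replaced by ''.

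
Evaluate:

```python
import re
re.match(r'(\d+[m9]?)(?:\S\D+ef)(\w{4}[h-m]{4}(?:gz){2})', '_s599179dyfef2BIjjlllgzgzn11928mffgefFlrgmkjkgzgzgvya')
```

None

`re.match` only tries the pattern at the start of the string.
Here position 0 doesn't satisfy it, so the call returns None.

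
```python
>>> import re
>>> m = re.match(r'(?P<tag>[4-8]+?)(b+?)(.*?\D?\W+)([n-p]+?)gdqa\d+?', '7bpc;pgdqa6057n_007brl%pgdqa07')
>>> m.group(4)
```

The match spans [0:11] → '7bpc;pgdqa6'.
Captured: group 1 = '7', group 2 = 'b', group 3 = 'pc;', group 4 = 'p'.

'p'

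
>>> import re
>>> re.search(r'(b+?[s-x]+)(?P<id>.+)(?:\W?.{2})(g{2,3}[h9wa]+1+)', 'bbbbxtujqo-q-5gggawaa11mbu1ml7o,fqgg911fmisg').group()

'bbbbxtujqo-q-5gggawaa11mbu1ml7o,fqgg911'

The pattern matches one or more of the literal 'b' (lazy), then one or more of a character in [s-x] (captured); then one or more of any character (captured as 'id'); then optionally a non-word character, then exactly 2 of any character (non-capturing group); then 2 to 3 of a literal 'g', then one or more of one of [h9wa], then one or more of the literal '1' (captured).
`re.search` tries every starting position until one works.
The match spans [0:39] → 'bbbbxtujqo-q-5gggawaa11mbu1ml7o,fqgg911'.
Captured: group 1 = 'bbbbxtu', group 2 = 'jqo-q-5gggawaa11mbu1ml7o,', group 3 = 'gg911'.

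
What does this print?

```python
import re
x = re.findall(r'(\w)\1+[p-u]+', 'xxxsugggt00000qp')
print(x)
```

The backreference `\1` re-matches whatever the first group consumed, character for character.
Matches: at [0:5] match 'xxxsu', group 1 = 'x'; at [5:9] match 'gggt', group 1 = 'g'; at [9:16] match '00000qp', group 1 = '0'.
One capturing group, so `findall` returns just the captured substring from each match — 3 in all.

['x', 'g', '0']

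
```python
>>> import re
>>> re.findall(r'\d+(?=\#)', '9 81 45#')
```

Lookahead/lookbehind check context without consuming it, so the matched span excludes the asserted characters.
Walking the string: at [5:7] → '45'.
`findall` yields the raw match text (1 of them) because the pattern has no groups.

['45']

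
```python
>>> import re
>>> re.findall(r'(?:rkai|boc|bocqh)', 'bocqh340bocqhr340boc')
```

['boc', 'boc', 'boc']

Alternation isn't longest-match — the leftmost alternative that fits at this position is chosen.
Walking the string: at [0:3] → 'boc'; at [8:11] → 'boc'; at [17:20] → 'boc'.
Since nothing is captured, `findall` lists the 3 matched substrings directly.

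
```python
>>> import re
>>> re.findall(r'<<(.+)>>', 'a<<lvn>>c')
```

['lvn']

`findall` collects group 1 from the one match (1 total).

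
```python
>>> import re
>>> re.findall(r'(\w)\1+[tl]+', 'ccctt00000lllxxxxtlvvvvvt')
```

['c', '0', 'x', 'v']

After group 1 captures some text, `\1` only succeeds where that same text appears again.
Because there's exactly one group, `findall` drops the full match and keeps group 1 from each hit.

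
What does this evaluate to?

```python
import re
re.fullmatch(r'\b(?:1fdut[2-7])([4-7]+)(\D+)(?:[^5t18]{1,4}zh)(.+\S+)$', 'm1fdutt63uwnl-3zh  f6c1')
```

Pattern: a word boundary (`\b`, zero-width); then the literal '1f', then the literal 'dut', then a character in [2-7] (non-capturing group); then one or more of a character in [4-7] (captured); then one or more of a non-digit (captured); then 1 to 4 of any character except [5t18], then the literal 'zh' (non-capturing group); then one or more of any character, then one or more of a non-whitespace character (captured); then anchored at the end.
`fullmatch` succeeds only if the pattern covers the string from start to end.
Here the string isn't matched end-to-end, so the call returns None.

None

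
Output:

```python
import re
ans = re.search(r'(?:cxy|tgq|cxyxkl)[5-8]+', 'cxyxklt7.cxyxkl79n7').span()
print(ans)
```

Unlike `match`, `search` isn't anchored — it looks for the pattern anywhere in the string.
The match spans [9:16] → 'cxyxkl7'.

(9, 16)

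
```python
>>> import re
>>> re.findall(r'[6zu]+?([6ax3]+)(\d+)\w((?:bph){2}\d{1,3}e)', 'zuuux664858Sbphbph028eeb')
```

[('x66', '4858', 'bphbph028e')]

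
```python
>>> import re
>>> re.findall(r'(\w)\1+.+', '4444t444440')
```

['4']

`\1` has to match the exact text group 1 already captured.
Scanning left to right: at [0:11] match '4444t444440', group 1 = '4'.
`findall` collects group 1 from the one match (1 total).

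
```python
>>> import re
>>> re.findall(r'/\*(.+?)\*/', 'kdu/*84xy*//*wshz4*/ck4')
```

Because the quantifier is non-greedy, it stops expanding at the earliest point where the rest of the pattern can succeed.
Scanning left to right: at [3:11] match '/*84xy*/', group 1 = '84xy'; at [11:20] match '/*wshz4*/', group 1 = 'wshz4'.
One capturing group, so `findall` returns just the captured substring from each match — 2 in all.

['84xy', 'wshz4']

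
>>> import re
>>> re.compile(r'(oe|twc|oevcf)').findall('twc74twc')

['twc', 'twc']

Matches: at [0:3] match 'twc', group 1 = 'twc'; at [5:8] match 'twc', group 1 = 'twc'.
`findall` collects group 1 from each match (2 total).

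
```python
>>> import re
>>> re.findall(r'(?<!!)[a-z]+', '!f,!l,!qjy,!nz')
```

The negative lookaround is zero-width — it rules out positions where the adjacent text would match, without consuming anything.
Scanning left to right: at [8:10] → 'jy'; at [13:14] → 'z'.
With no groups in the pattern, `findall` gives back each whole match — 2 here.

['jy', 'z']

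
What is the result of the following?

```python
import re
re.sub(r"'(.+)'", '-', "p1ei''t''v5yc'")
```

'p1ei-'

Matches: at [4:14] → "''t''v5yc'".
`sub` substitutes '-' at each match site.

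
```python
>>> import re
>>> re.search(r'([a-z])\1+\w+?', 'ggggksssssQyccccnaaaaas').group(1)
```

'g'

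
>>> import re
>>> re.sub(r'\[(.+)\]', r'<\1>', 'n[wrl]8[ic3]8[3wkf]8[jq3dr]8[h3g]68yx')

Matches: at [1:33] → '[wrl]8[ic3]8[3wkf]8[jq3dr]8[h3g]'.
The replacement refers to a captured group, so each match is rewritten using its own captured text.

'n<wrl]8[ic3]8[3wkf]8[jq3dr]8[h3g>68yx'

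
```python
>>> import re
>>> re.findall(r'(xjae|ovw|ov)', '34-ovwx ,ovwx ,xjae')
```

Alternation isn't longest-match — the leftmost alternative that fits at this position is chosen.
Scanning left to right: at [3:6] match 'ovw', group 1 = 'ovw'; at [9:12] match 'ovw', group 1 = 'ovw'; at [15:19] match 'xjae', group 1 = 'xjae'.
With a single group, `findall` returns only what that group captured — 3 items.

['ovw', 'ovw', 'xjae']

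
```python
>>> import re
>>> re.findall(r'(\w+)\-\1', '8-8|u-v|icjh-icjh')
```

After group 1 captures some text, `\1` only succeeds where that same text appears again.
Walking the string: at [0:3] match '8-8', group 1 = '8'; at [8:17] match 'icjh-icjh', group 1 = 'icjh'.
With a single group, `findall` returns only what that group captured — 2 items.

['8', 'icjh']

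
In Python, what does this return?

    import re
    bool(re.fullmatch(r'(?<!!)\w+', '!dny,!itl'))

False

`re.fullmatch` requires the pattern to consume the entire string.
Here the string isn't matched end-to-end, so the call returns None, and `bool(None)` is False.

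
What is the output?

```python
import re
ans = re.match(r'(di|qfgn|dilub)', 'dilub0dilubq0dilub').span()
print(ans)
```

(0, 2)

`match` is anchored at position 0; if the pattern doesn't fit there, it returns None.
The match spans [0:2] → 'di'.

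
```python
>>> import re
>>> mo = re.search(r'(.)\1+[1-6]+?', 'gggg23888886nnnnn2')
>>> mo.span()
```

`\1` has to match the exact text group 1 already captured.
`re.search` scans for the first position where the pattern succeeds.
The match spans [0:5] → 'gggg2'.
Captured: group 1 = 'g'.

(0, 5)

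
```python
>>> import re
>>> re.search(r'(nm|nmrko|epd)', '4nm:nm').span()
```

The match spans [1:3] → 'nm'.

(1, 3)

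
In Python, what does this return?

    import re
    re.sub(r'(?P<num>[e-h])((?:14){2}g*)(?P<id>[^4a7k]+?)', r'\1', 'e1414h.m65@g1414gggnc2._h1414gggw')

'e.m65@gc2._h'

This matches a character in [e-h] (captured as 'num'); then the literal '14' repeated 2 times, then zero or more of the literal 'g' (captured); then one or more of any character except [4a7k] (lazy) (captured as 'id').
A `+?`/`*?`/`{m,n}?` starts at its minimum and grows only as far as needed for what follows to match.
Matches: at [0:6] → 'e1414h'; at [11:20] → 'g1414gggn'; at [24:33] → 'h1414gggw'.
`\1` in the replacement pulls in group 1's text for each match.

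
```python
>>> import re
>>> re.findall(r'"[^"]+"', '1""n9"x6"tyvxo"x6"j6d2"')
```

['"n9"', '"tyvxo"', '"j6d2"']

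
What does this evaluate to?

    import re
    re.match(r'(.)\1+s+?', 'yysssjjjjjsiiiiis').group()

'yys'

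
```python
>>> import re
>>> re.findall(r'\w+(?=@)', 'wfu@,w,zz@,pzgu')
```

The `(?=…)`/`(?<=…)` assertion just peeks at neighbouring text; it doesn't advance the match position.
With no groups in the pattern, `findall` gives back each whole match — 2 here.

['wfu', 'zz']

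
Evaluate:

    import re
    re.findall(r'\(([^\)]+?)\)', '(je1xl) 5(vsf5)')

Matches: at [0:7] match '(je1xl)', group 1 = 'je1xl'; at [9:15] match '(vsf5)', group 1 = 'vsf5'.
With a single group, `findall` returns only what that group captured — 2 items.

['je1xl', 'vsf5']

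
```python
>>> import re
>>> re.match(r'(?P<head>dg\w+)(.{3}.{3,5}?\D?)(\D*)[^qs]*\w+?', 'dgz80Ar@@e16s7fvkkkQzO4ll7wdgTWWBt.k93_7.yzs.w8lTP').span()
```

(0, 44)

The pattern matches the literal 'dg', then one or more of a word character (captured as 'head'); then exactly 3 of any character, then 3 to 5 of any character (lazy), then optionally a non-digit (captured); then zero or more of a non-digit (captured); then zero or more of any character except [qs], then one or more of a word character (lazy).
`re.match` won't scan ahead — the pattern has to work from the very first character.
The match spans [0:44] → 'dgz80Ar@@e16s7fvkkkQzO4ll7wdgTWWBt.k93_7.yzs'.
Captured: group 1 = 'dgz80Ar', group 2 = '@@e16s', group 3 = ''.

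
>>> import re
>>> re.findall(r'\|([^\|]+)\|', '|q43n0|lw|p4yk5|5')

One capturing group, so `findall` returns just the captured substring from each match — 2 in all.

['q43n0', 'p4yk5']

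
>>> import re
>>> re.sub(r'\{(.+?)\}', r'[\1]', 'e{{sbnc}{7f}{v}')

'e[{sbnc][7f][v]'

Matches: at [1:8] → '{{sbnc}'; at [8:12] → '{7f}'; at [12:15] → '{v}'.
The replacement refers to a captured group, so each match is rewritten using its own captured text.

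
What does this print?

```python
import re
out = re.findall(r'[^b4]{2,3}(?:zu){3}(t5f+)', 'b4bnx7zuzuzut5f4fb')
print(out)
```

Because there's exactly one group, `findall` drops the full match and keeps group 1 from the one hit.

['t5f']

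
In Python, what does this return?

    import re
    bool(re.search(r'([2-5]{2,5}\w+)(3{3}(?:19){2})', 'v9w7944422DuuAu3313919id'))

This matches 2 to 5 of a character in [2-5], then one or more of a word character (captured); then exactly 3 of a literal '3', then the literal '19' repeated 2 times (captured).
`re.search` scans for the first position where the pattern succeeds.
Here the pattern never matches, so the call returns None, and `bool(None)` is False.

False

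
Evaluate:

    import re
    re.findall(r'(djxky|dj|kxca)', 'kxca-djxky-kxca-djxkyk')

The regex engine tests alternatives in the order written; an earlier branch that matches wins even if a later one would match more.
Scanning left to right: at [0:4] match 'kxca', group 1 = 'kxca'; at [5:10] match 'djxky', group 1 = 'djxky'; at [11:15] match 'kxca', group 1 = 'kxca'; at [16:21] match 'djxky', group 1 = 'djxky'.
Because there's exactly one group, `findall` drops the full match and keeps group 1 from each hit.

['kxca', 'djxky', 'kxca', 'djxky']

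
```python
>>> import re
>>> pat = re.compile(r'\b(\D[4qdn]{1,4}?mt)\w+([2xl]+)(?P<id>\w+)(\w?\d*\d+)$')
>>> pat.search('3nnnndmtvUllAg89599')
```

None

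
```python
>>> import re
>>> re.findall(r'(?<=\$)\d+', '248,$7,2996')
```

['7']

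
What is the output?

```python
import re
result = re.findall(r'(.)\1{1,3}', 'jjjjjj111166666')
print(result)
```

['j', 'j', '1', '6']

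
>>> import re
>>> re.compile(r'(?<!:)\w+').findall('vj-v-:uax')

A negative assertion filters positions out without eating any characters.
Matches: at [0:2] → 'vj'; at [3:4] → 'v'; at [7:9] → 'ax'.
`findall` yields the raw match text (3 of them) because the pattern has no groups.

['vj', 'v', 'ax']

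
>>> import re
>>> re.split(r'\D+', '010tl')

['010', '']

Pattern: one or more of a non-digit.
Matches to split on: at [3:5] → 'tl'.
`split` removes every match and returns the 2 fragments in between.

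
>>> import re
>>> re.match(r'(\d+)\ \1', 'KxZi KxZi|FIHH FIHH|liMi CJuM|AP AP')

None

`\1` is not a pattern — it's the concrete string captured by group 1, re-applied verbatim.
With `match`, the pattern is implicitly anchored at the beginning.
Here the pattern fails at index 0, so the call returns None.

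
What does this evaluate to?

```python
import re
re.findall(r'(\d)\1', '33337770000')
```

`\1` is not a pattern — it's the concrete string captured by group 1, re-applied verbatim.
Because there's exactly one group, `findall` drops the full match and keeps group 1 from each hit.

['3', '3', '7', '0', '0']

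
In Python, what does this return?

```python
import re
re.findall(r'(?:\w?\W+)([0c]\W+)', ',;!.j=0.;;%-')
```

['0.;;%-']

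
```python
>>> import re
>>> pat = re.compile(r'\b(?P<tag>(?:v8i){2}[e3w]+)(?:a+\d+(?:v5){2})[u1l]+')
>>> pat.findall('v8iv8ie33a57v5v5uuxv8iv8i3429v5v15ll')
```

['v8iv8ie33']

The pattern matches a word boundary (`\b`, zero-width); then the literal 'v8i' repeated 2 times, then one or more of one of [e3w] (captured as 'tag'); then one or more of the literal 'a', then one or more of a digit, then the literal 'v5' repeated 2 times (non-capturing group); then one or more of one of [u1l].
Scanning left to right: at [0:18] match 'v8iv8ie33a57v5v5uu', group 1 = 'v8iv8ie33'.
Because there's exactly one group, `findall` drops the full match and keeps group 1 from the one hit.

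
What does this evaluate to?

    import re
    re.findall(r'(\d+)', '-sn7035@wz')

['7035']

Pattern: one or more of a digit (captured).
Scanning left to right: at [3:7] match '7035', group 1 = '7035'.
One capturing group, so `findall` returns just the captured substring from the one match — 1 in all.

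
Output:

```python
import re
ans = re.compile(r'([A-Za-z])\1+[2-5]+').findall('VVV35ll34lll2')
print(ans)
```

A backreference is literal: `\1` must see the identical characters the first group matched.
`findall` collects group 1 from each match (3 total).

['V', 'l', 'l']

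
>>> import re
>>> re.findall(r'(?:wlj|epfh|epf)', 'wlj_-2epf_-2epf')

Scanning left to right: at [0:3] → 'wlj'; at [6:9] → 'epf'; at [12:15] → 'epf'.
With no groups in the pattern, `findall` gives back each whole match — 3 here.

['wlj', 'epf', 'epf']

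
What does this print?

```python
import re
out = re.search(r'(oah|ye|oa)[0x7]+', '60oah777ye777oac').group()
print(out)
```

oah777

Unlike `match`, `search` isn't anchored — it looks for the pattern anywhere in the string.
The match spans [2:8] → 'oah777'.
Captured: group 1 = 'oah'.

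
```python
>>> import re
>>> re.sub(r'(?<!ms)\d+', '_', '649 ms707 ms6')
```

'_ ms7_ ms6'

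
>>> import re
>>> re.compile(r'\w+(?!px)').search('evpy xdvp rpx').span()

(0, 4)

The negative lookaround is zero-width — it rules out positions where the adjacent text would match, without consuming anything.
`search` walks the string left to right and returns the first match it finds.
The match spans [0:4] → 'evpy'.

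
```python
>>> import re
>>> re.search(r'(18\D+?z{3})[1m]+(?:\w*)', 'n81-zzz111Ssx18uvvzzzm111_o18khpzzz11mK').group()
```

This matches the literal '18', then one or more of a non-digit (lazy), then exactly 3 of the literal 'z' (captured); then one or more of one of [1m]; then zero or more of a word character (non-capturing group).
`re.search` scans for the first position where the pattern succeeds.
The match spans [13:39] → '18uvvzzzm111_o18khpzzz11mK'.
Captured: group 1 = '18uvvzzz'.

'18uvvzzzm111_o18khpzzz11mK'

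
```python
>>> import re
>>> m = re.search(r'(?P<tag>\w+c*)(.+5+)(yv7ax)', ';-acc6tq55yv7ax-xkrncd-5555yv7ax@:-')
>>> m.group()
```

The pattern matches one or more of a word character, then zero or more of a literal 'c' (captured as 'tag'); then one or more of any character, then one or more of the literal '5' (captured); then the literal 'yv', then the literal '7ax' (captured).
`re.search` tries every starting position until one works.
The match spans [2:32] → 'acc6tq55yv7ax-xkrncd-5555yv7ax'.
Captured: group 1 = 'acc6tq55yv7ax', group 2 = '-xkrncd-5555', group 3 = 'yv7ax'.

'acc6tq55yv7ax-xkrncd-5555yv7ax'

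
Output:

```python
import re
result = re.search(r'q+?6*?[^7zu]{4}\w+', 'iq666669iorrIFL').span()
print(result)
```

The match spans [1:15] → 'q666669iorrIFL'.

(1, 15)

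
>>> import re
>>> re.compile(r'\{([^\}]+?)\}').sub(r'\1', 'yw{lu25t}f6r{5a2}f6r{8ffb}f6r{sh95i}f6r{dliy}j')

Matches: at [2:9] → '{lu25t}'; at [12:17] → '{5a2}'; at [20:26] → '{8ffb}'; at [29:36] → '{sh95i}'; at [39:45] → '{dliy}'.
The replacement refers to a captured group, so each match is rewritten using its own captured text.

'ywlu25tf6r5a2f6r8ffbf6rsh95if6rdliyj'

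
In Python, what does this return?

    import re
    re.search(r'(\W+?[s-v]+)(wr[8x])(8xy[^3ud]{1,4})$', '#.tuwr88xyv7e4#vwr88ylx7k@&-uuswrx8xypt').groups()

The pattern matches one or more of a non-word character (lazy), then one or more of a character in [s-v] (captured); then the literal 'wr', then one of [8x] (captured); then the literal '8xy', then 1 to 4 of any character except [3ud] (captured); then anchored at the end.
`re.search` scans for the first position where the pattern succeeds.
The match spans [25:39] → '@&-uuswrx8xypt'.
Captured: group 1 = '@&-uus', group 2 = 'wrx', group 3 = '8xypt'.

('@&-uus', 'wrx', '8xypt')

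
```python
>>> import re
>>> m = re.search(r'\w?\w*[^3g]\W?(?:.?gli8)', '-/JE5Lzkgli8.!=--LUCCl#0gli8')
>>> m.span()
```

(2, 12)

The pattern matches optionally a word character, then zero or more of a word character, then any character except [3g]; then optionally a non-word character; then optionally any character, then the literal 'gl', then the literal 'i8' (non-capturing group).
`search` walks the string left to right and returns the first match it finds.
The match spans [2:12] → 'JE5Lzkgli8'.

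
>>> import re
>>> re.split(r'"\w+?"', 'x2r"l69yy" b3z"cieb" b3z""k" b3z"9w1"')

['x2r', ' b3z', ' b3z"', ' b3z', '']

Matches to split on: at [3:10] → '"l69yy"'; at [14:20] → '"cieb"'; at [25:28] → '"k"'; at [32:37] → '"9w1"'.
Each match becomes a cut point; 5 segments remain.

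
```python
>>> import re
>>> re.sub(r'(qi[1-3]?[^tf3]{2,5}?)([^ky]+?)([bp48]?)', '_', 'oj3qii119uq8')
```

'oj3_9uq8'

Pattern: the literal 'qi', then optionally a character in [1-3], then 2 to 5 of any character except [tf3] (lazy) (captured); then one or more of any character except [ky] (lazy) (captured); then optionally one of [bp48] (captured).
Matches: at [3:8] → 'qii11'.
`sub` substitutes '_' at each match site.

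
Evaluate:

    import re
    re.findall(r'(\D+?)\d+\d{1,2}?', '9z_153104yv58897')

['z_', 'yv']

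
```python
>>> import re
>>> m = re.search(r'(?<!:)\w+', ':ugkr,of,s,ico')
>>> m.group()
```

'gkr'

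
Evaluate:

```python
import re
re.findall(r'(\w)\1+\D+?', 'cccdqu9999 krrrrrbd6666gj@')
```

['c', '9', 'r', '6']

`\1` is not a pattern — it's the concrete string captured by group 1, re-applied verbatim.
Walking the string: at [0:4] match 'cccd', group 1 = 'c'; at [6:11] match '9999 ', group 1 = '9'; at [12:18] match 'rrrrrb', group 1 = 'r'; at [19:24] match '6666g', group 1 = '6'.
Because there's exactly one group, `findall` drops the full match and keeps group 1 from each hit.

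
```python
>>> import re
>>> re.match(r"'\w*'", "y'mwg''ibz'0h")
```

None

With `match`, the pattern is implicitly anchored at the beginning.
Here position 0 doesn't satisfy it, so the call returns None.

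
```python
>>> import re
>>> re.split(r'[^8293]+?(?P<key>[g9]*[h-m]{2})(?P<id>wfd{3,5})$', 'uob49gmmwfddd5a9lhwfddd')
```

Pattern: one or more of any character except [8293] (lazy); then zero or more of one of [g9], then exactly 2 of a character in [h-m] (captured as 'key'); then the literal 'wf', then 3 to 5 of the literal 'd' (captured as 'id'); then anchored at the end.
Matches to split on: at [5:23] → 'gmmwfddd5a9lhwfddd'.
`re.split` interleaves the captured-group text with the surrounding fragments.

['uob49', '9lh', 'wfddd', '']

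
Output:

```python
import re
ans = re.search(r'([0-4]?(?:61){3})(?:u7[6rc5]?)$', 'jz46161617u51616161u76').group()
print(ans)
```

1616161u76

The pattern matches optionally a character in [0-4], then the literal '61' repeated 3 times (captured); then the literal 'u7', then optionally one of [6rc5] (non-capturing group); then anchored at the end.
`re.search` scans for the first position where the pattern succeeds.
The match spans [12:22] → '1616161u76'.
Captured: group 1 = '1616161'.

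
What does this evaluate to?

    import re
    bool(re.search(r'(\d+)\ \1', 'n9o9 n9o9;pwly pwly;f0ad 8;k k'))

`\1` is not a pattern — it's the concrete string captured by group 1, re-applied verbatim.
Here no position works, so the call returns None, and `bool(None)` is False.

False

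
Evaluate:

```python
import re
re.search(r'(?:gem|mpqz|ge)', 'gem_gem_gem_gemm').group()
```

`|` is ordered: at each position the engine commits to the first alternative that works.
The match spans [0:3] → 'gem'.

'gem'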